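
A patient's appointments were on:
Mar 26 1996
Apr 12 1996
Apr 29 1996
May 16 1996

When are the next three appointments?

The spacing is 17, 17, 17 days — always 17 days.
May 16 1996 + 17 days = Jun 2 1996.
Jun 2 1996 + 17 days = Jun 19 1996.
Jun 19 1996 + 17 days = Jul 6 1996.

Jun 2 1996, Jun 19 1996, Jul 6 1996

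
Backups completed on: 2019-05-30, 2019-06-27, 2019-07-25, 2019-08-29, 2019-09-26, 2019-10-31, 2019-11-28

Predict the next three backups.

2019-12-26, 2020-01-30, 2020-02-27

Every date is a Thursday; gaps 28, 28, 35, 28, 35, 28 days.
Each is the last Thursday of its month (at least one falls on the 29th or later, ruling out '4th Thursday').
Last Thursday of December 2019: 2019-12-26.
Last Thursday of January 2020: 2020-01-30.
February 2020 ends with Thursday 2020-02-27.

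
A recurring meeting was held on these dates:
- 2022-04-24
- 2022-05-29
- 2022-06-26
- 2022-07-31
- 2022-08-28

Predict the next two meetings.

These are Sundays with 35, 28, 35, 28-day gaps.
Each is the final Sunday of its month — 2022-05-29 is past the 28th, so '4th Sunday' doesn't fit.
Last Sunday of September 2022: 2022-09-25.
October 2022 ends with Sunday 2022-10-30.

2022-09-25, 2022-10-30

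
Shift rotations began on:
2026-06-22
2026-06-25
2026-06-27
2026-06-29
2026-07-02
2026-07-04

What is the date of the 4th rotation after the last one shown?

2026-07-13

The gap pattern 3, 2, 2, 3, 2 repeats every 3 events.
These are the Mondays, Thursdays and Saturdays of each week.
Next Monday: 2026-07-06.
The following Thursday is 2026-07-09.
The following Saturday is 2026-07-11.
Next Monday: 2026-07-13.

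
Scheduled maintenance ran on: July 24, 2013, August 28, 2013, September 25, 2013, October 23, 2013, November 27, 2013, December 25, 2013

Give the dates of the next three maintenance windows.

Gaps: 35, 28, 28, 35, 28 days — a mix of 28 and 35. Every date is a Wednesday.
Each is the 4th Wednesday of its month.
4th Wednesday of January 2014: January 22, 2014.
February 2014 — 4th Wednesday is February 26, 2014.
4th Wednesday of March 2014: March 26, 2014.

January 22, 2014; February 26, 2014; March 26, 2014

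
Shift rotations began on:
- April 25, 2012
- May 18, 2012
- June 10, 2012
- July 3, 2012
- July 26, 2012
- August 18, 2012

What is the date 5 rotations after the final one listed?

December 11, 2012

Every event comes 23 days after the last (23, 23, 23, 23, 23).
August 18, 2012 + 23 days = September 10, 2012.
September 10, 2012 + 23 days = October 3, 2012.
October 3, 2012 + 23 days = October 26, 2012.
October 26, 2012 + 23 days = November 18, 2012.
November 18, 2012 + 23 days = December 11, 2012.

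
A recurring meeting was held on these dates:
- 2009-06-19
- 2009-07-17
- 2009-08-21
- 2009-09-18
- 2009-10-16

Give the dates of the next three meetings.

All dates are Fridays, 28, 35, 28, 28 days apart.
Specifically, the 3rd Friday of each month.
November 2009 — 3rd Friday is 2009-11-20.
December 2009 — 3rd Friday is 2009-12-18.
3rd Friday of January 2010: 2010-01-15.

2009-11-20, 2009-12-18, 2010-01-15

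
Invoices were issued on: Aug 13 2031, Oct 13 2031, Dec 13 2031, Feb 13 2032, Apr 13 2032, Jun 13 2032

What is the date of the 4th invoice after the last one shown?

The day-of-month is always 13 (61, 61, 62, 60, 61 days between events).
So this recurs on the 13th of every 2 months.
August 2032: Aug 13 2032.
Next: October 2032 → Oct 13 2032.
Next: December 2032 → Dec 13 2032.
February 2033: Feb 13 2033.

Feb 13 2033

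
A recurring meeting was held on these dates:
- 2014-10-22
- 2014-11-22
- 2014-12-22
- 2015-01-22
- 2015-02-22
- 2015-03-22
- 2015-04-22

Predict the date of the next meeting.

Each date is the 22nd; the gaps (31, 30, 31, 31, 28, 31) track the month lengths.
The rule is the 22nd of each month.
May 2015: 2015-05-22.

2015-05-22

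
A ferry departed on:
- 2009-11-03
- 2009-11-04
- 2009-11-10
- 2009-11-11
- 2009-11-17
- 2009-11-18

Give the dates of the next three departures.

Gaps: 1, 6, 1, 6, 1 days — not constant, but cyclic with period 2.
The events fall on every Tuesday and Wednesday.
The following Tuesday is 2009-11-24.
Next Wednesday: 2009-11-25.
The following Tuesday is 2009-12-01.

2009-11-24, 2009-11-25, 2009-12-01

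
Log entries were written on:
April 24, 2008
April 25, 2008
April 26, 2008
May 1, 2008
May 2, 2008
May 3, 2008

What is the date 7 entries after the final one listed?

Every event lands on a Thursday or Friday or Saturday (gaps cycle 1, 1, 5, 1, 1).
So the schedule is: every Thursday, Friday and Saturday.
The following Thursday is May 8, 2008.
Next Friday: May 9, 2008.
Next Saturday: May 10, 2008.
Next Thursday: May 15, 2008.
Next Friday: May 16, 2008.
Next Saturday: May 17, 2008.
Next Thursday: May 22, 2008.

May 22, 2008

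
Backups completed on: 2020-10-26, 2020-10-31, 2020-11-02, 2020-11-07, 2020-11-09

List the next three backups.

2020-11-14, 2020-11-16, 2020-11-21

The gap pattern 5, 2, 5, 2 repeats every 2 events.
These are the Mondays and Saturdays of each week.
The following Saturday is 2020-11-14.
The following Monday is 2020-11-16.
The following Saturday is 2020-11-21.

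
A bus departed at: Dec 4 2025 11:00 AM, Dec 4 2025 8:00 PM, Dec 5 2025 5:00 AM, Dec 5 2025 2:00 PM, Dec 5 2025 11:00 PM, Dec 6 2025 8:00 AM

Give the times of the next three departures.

Dec 6 2025 5:00 PM, Dec 7 2025 2:00 AM, Dec 7 2025 11:00 AM

Gaps: 9, 9, 9, 9, 9 hours — each event is 9 hours after the previous one.
Dec 6 2025 8:00 AM + 9 h = Dec 6 2025 5:00 PM.
Dec 6 2025 5:00 PM + 9 h = Dec 7 2025 2:00 AM.
Dec 7 2025 2:00 AM + 9 h = Dec 7 2025 11:00 AM.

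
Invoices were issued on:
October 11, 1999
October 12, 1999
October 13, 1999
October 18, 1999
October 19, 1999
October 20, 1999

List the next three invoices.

Every event lands on a Monday or Tuesday or Wednesday (gaps cycle 1, 1, 5, 1, 1).
So the schedule is: every Monday, Tuesday and Wednesday.
Next Monday: October 25, 1999.
The following Tuesday is October 26, 1999.
The following Wednesday is October 27, 1999.

October 25, 1999; October 26, 1999; October 27, 1999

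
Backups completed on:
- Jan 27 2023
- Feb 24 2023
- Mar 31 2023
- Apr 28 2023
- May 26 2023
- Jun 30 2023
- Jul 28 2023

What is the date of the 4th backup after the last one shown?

Every date is a Friday; gaps 28, 35, 28, 28, 35, 28 days.
Each is the last Friday of its month (at least one falls on the 29th or later, ruling out '4th Friday').
August 2023 ends with Friday Aug 25 2023.
Last Friday of September 2023: Sep 29 2023.
Last Friday of October 2023: Oct 27 2023.
November 2023 ends with Friday Nov 24 2023.

Nov 24 2023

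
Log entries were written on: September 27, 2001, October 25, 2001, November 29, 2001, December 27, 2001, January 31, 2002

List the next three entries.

February 28, 2002; March 28, 2002; April 25, 2002

All Thursdays; the gaps (28, 35, 28, 35) vary with month length.
This is the last Thursday of each month.
Last Thursday of February 2002: February 28, 2002.
Last Thursday of March 2002: March 28, 2002.
April 2002 ends with Thursday April 25, 2002.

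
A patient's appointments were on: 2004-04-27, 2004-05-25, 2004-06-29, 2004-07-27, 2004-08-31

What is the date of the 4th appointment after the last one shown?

Every date is a Tuesday; gaps 28, 35, 28, 35 days.
Each is the last Tuesday of its month (at least one falls on the 29th or later, ruling out '4th Tuesday').
Last Tuesday of September 2004: 2004-09-28.
Last Tuesday of October 2004: 2004-10-26.
November 2004 ends with Tuesday 2004-11-30.
December 2004 ends with Tuesday 2004-12-28.

2004-12-28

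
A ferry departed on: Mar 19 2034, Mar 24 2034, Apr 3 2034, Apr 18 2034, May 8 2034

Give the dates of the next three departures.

Jun 2 2034, Jul 2 2034, Aug 6 2034

The spacing grows by 5 each time: 5, 10, 15, 20 days.
Next gap: 25 days. May 8 2034 + 25 days = Jun 2 2034.
Next gap: 30 days. Jun 2 2034 + 30 days = Jul 2 2034.
Next gap: 35 days. Jul 2 2034 + 35 days = Aug 6 2034.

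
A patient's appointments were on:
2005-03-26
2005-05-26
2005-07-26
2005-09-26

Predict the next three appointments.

Gaps: 61, 61, 62 days — not constant. Every event is on the 26th of the month.
Pattern: the 26th of every 2 months.
Next: November 2005 → 2005-11-26.
Next: January 2006 → 2006-01-26.
Next: March 2006 → 2006-03-26.

2005-11-26, 2006-01-26, 2006-03-26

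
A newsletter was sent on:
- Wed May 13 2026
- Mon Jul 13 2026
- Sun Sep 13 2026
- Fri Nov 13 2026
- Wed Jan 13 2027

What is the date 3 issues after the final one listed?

Gaps: 61, 62, 61, 61 days — not constant. Every event is on the 13th of the month.
Pattern: the 13th of every 2 months.
Next: March 2027 → Sat Mar 13 2027.
Next: May 2027 → Thu May 13 2027.
July 2027: Tue Jul 13 2027.

Tue Jul 13 2027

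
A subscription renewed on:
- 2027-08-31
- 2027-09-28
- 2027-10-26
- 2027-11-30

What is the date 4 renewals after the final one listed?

2028-03-28

Every date is a Tuesday; gaps 28, 28, 35 days.
Each is the last Tuesday of its month (at least one falls on the 29th or later, ruling out '4th Tuesday').
Last Tuesday of December 2027: 2027-12-28.
Last Tuesday of January 2028: 2028-01-25.
February 2028 ends with Tuesday 2028-02-29.
Last Tuesday of March 2028: 2028-03-28.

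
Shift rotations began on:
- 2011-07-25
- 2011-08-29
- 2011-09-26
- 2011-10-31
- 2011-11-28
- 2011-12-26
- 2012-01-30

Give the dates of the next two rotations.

Every date is a Monday; gaps 35, 28, 35, 28, 28, 35 days.
Each is the last Monday of its month (at least one falls on the 29th or later, ruling out '4th Monday').
Last Monday of February 2012: 2012-02-27.
March 2012 ends with Monday 2012-03-26.

2012-02-27, 2012-03-26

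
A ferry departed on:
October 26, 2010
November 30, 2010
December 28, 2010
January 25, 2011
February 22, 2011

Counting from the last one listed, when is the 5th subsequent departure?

July 26, 2011

All Tuesdays; the gaps (35, 28, 28, 28) vary with month length.
This is the last Tuesday of each month.
March 2011 ends with Tuesday March 29, 2011.
Last Tuesday of April 2011: April 26, 2011.
Last Tuesday of May 2011: May 31, 2011.
June 2011 ends with Tuesday June 28, 2011.
Last Tuesday of July 2011: July 26, 2011.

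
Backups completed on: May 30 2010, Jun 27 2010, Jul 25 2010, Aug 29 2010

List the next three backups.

Sep 26 2010, Oct 31 2010, Nov 28 2010

These are Sundays with 28, 28, 35-day gaps.
Each is the final Sunday of its month — May 30 2010 is past the 28th, so '4th Sunday' doesn't fit.
Last Sunday of September 2010: Sep 26 2010.
Last Sunday of October 2010: Oct 31 2010.
November 2010 ends with Sunday Nov 28 2010.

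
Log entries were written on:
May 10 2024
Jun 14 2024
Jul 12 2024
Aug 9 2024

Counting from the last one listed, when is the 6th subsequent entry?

All dates are Fridays, 35, 28, 28 days apart.
Specifically, the 2nd Friday of each month.
September 2024 — 2nd Friday is Sep 13 2024.
2nd Friday of October 2024: Oct 11 2024.
2nd Friday of November 2024: Nov 8 2024.
2nd Friday of December 2024: Dec 13 2024.
2nd Friday of January 2025: Jan 10 2025.
February 2025 — 2nd Friday is Feb 14 2025.

Feb 14 2025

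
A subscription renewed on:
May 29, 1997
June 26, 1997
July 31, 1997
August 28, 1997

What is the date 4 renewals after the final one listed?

December 25, 1997

All Thursdays; the gaps (28, 35, 28) vary with month length.
This is the last Thursday of each month.
September 1997 ends with Thursday September 25, 1997.
Last Thursday of October 1997: October 30, 1997.
Last Thursday of November 1997: November 27, 1997.
Last Thursday of December 1997: December 25, 1997.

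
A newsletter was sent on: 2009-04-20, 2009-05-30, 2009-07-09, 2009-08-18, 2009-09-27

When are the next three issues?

2009-11-06, 2009-12-16, 2010-01-25

The spacing is 40, 40, 40, 40 days — always 40 days.
2009-09-27 + 40 days = 2009-11-06.
2009-11-06 + 40 days = 2009-12-16.
2009-12-16 + 40 days = 2010-01-25.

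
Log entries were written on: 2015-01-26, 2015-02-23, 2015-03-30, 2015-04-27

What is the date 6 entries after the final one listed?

2015-10-26

Every date is a Monday; gaps 28, 35, 28 days.
Each is the last Monday of its month (at least one falls on the 29th or later, ruling out '4th Monday').
Last Monday of May 2015: 2015-05-25.
Last Monday of June 2015: 2015-06-29.
Last Monday of July 2015: 2015-07-27.
August 2015 ends with Monday 2015-08-31.
September 2015 ends with Monday 2015-09-28.
Last Monday of October 2015: 2015-10-26.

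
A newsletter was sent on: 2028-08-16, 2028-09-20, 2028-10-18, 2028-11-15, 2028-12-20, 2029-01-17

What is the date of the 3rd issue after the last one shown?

2029-04-18

Gaps: 35, 28, 28, 35, 28 days — a mix of 28 and 35. Every date is a Wednesday.
Each is the 3rd Wednesday of its month.
February 2029 — 3rd Wednesday is 2029-02-21.
March 2029 — 3rd Wednesday is 2029-03-21.
April 2029 — 3rd Wednesday is 2029-04-18.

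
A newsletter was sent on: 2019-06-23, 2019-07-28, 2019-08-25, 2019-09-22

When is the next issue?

These are Sundays at 28- or 35-day spacing (35, 28, 28).
The pattern: 4th Sunday of the month.
October 2019 — 4th Sunday is 2019-10-27.

2019-10-27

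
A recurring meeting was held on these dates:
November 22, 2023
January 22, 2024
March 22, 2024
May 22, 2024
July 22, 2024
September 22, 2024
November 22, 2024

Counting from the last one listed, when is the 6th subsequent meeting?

November 22, 2025

Each date is the 22nd; the gaps (61, 60, 61, 61, 62, 61) track the month lengths.
The rule is the 22nd of every 2 months.
Next: January 2025 → January 22, 2025.
Next: March 2025 → March 22, 2025.
May 2025: May 22, 2025.
Next: July 2025 → July 22, 2025.
Next: September 2025 → September 22, 2025.
November 2025: November 22, 2025.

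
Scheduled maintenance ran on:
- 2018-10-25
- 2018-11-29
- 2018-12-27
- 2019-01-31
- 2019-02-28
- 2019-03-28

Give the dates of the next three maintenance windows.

2019-04-25, 2019-05-30, 2019-06-27

These are Thursdays with 35, 28, 35, 28, 28-day gaps.
Each is the final Thursday of its month — 2018-11-29 is past the 28th, so '4th Thursday' doesn't fit.
Last Thursday of April 2019: 2019-04-25.
Last Thursday of May 2019: 2019-05-30.
Last Thursday of June 2019: 2019-06-27.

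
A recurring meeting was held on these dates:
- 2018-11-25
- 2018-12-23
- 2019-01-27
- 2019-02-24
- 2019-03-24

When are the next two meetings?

2019-04-28, 2019-05-26

These are Sundays at 28- or 35-day spacing (28, 35, 28, 28).
The pattern: 4th Sunday of the month.
April 2019 — 4th Sunday is 2019-04-28.
4th Sunday of May 2019: 2019-05-26.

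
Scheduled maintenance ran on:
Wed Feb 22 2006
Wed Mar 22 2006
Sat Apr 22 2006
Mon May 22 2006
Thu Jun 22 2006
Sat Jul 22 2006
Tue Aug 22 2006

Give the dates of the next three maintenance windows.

The day-of-month is always 22 (28, 31, 30, 31, 30, 31 days between events).
So this recurs on the 22nd of each month.
September 2006: Fri Sep 22 2006.
Next: October 2006 → Sun Oct 22 2006.
Next: November 2006 → Wed Nov 22 2006.

Fri Sep 22 2006, Sun Oct 22 2006, Wed Nov 22 2006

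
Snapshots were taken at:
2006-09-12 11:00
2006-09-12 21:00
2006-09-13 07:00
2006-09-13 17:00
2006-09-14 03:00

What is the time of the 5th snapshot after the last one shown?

2006-09-16 05:00

Spacing: 10, 10, 10, 10 h — constant 10 h.
2006-09-14 03:00 + 10 h = 2006-09-14 13:00.
2006-09-14 13:00 + 10 h = 2006-09-14 23:00.
2006-09-14 23:00 + 10 h = 2006-09-15 09:00.
2006-09-15 09:00 + 10 h = 2006-09-15 19:00.
2006-09-15 19:00 + 10 h = 2006-09-16 05:00.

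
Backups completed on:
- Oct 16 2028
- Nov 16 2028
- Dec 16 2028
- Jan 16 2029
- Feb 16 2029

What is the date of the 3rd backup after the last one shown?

May 16 2029

The day-of-month is always 16 (31, 30, 31, 31 days between events).
So this recurs on the 16th of each month.
March 2029: Mar 16 2029.
April 2029: Apr 16 2029.
May 2029: May 16 2029.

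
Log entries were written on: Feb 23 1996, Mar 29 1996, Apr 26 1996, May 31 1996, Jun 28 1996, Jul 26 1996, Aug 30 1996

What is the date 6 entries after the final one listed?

Feb 28 1997

All Fridays; the gaps (35, 28, 35, 28, 28, 35) vary with month length.
This is the last Friday of each month.
Last Friday of September 1996: Sep 27 1996.
Last Friday of October 1996: Oct 25 1996.
November 1996 ends with Friday Nov 29 1996.
December 1996 ends with Friday Dec 27 1996.
Last Friday of January 1997: Jan 31 1997.
February 1997 ends with Friday Feb 28 1997.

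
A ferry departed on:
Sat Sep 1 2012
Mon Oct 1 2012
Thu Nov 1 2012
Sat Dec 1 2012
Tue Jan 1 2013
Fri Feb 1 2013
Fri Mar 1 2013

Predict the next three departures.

Mon Apr 1 2013, Wed May 1 2013, Sat Jun 1 2013

Gaps: 30, 31, 30, 31, 31, 28 days — not constant. Every event is on the 1st of the month.
Pattern: the 1st of each month.
April 2013: Mon Apr 1 2013.
May 2013: Wed May 1 2013.
Next: June 2013 → Sat Jun 1 2013.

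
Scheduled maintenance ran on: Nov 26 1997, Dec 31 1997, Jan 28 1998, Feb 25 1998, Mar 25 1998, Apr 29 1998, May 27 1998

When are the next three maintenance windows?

All Wednesdays; the gaps (35, 28, 28, 28, 35, 28) vary with month length.
This is the last Wednesday of each month.
June 1998 ends with Wednesday Jun 24 1998.
July 1998 ends with Wednesday Jul 29 1998.
Last Wednesday of August 1998: Aug 26 1998.

Jun 24 1998, Jul 29 1998, Aug 26 1998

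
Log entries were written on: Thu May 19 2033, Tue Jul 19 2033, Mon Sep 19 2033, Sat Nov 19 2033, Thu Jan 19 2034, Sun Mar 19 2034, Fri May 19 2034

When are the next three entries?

Wed Jul 19 2034, Tue Sep 19 2034, Sun Nov 19 2034

The day-of-month is always 19 (61, 62, 61, 61, 59, 61 days between events).
So this recurs on the 19th of every 2 months.
July 2034: Wed Jul 19 2034.
Next: September 2034 → Tue Sep 19 2034.
Next: November 2034 → Sun Nov 19 2034.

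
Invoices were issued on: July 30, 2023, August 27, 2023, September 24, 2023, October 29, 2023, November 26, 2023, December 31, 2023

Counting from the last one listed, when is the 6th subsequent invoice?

Every date is a Sunday; gaps 28, 28, 35, 28, 35 days.
Each is the last Sunday of its month (at least one falls on the 29th or later, ruling out '4th Sunday').
January 2024 ends with Sunday January 28, 2024.
February 2024 ends with Sunday February 25, 2024.
Last Sunday of March 2024: March 31, 2024.
April 2024 ends with Sunday April 28, 2024.
Last Sunday of May 2024: May 26, 2024.
June 2024 ends with Sunday June 30, 2024.

June 30, 2024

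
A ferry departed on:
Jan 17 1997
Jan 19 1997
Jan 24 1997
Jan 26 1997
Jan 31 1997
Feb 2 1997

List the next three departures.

Feb 7 1997, Feb 9 1997, Feb 14 1997

Gaps: 2, 5, 2, 5, 2 days — not constant, but cyclic with period 2.
The events fall on every Friday and Sunday.
Next Friday: Feb 7 1997.
Next Sunday: Feb 9 1997.
Next Friday: Feb 14 1997.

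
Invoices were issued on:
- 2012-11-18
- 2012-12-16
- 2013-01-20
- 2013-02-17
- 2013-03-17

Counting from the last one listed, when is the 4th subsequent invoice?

2013-07-21

Gaps: 28, 35, 28, 28 days — a mix of 28 and 35. Every date is a Sunday.
Each is the 3rd Sunday of its month.
3rd Sunday of April 2013: 2013-04-21.
3rd Sunday of May 2013: 2013-05-19.
June 2013 — 3rd Sunday is 2013-06-16.
3rd Sunday of July 2013: 2013-07-21.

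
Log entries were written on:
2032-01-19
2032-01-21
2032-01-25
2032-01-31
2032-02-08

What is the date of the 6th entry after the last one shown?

2032-05-08

Gaps: 2, 4, 6, 8 days — each gap is 2 larger than the previous one.
Next gap: 10 days. 2032-02-08 + 10 days = 2032-02-18.
Next gap: 12 days. 2032-02-18 + 12 days = 2032-03-01.
Next gap: 14 days. 2032-03-01 + 14 days = 2032-03-15.
Next gap: 16 days. 2032-03-15 + 16 days = 2032-03-31.
Next gap: 18 days. 2032-03-31 + 18 days = 2032-04-18.
Next gap: 20 days. 2032-04-18 + 20 days = 2032-05-08.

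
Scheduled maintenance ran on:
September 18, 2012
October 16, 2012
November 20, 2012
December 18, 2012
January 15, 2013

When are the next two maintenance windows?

February 19, 2013; March 19, 2013

All dates are Tuesdays, 28, 35, 28, 28 days apart.
Specifically, the 3rd Tuesday of each month.
3rd Tuesday of February 2013: February 19, 2013.
3rd Tuesday of March 2013: March 19, 2013.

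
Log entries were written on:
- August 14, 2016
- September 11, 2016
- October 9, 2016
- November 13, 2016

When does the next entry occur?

December 11, 2016

Gaps: 28, 28, 35 days — a mix of 28 and 35. Every date is a Sunday.
Each is the 2nd Sunday of its month.
2nd Sunday of December 2016: December 11, 2016.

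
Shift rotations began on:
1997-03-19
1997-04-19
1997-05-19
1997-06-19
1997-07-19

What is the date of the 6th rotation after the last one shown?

The day-of-month is always 19 (31, 30, 31, 30 days between events).
So this recurs on the 19th of each month.
Next: August 1997 → 1997-08-19.
September 1997: 1997-09-19.
Next: October 1997 → 1997-10-19.
November 1997: 1997-11-19.
Next: December 1997 → 1997-12-19.
Next: January 1998 → 1998-01-19.

1998-01-19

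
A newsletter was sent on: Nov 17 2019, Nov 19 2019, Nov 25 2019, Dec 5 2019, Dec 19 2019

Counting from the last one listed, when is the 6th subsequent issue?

Jun 4 2020

Gaps: 2, 6, 10, 14 days — each gap is 4 larger than the previous one.
Next gap: 18 days. Dec 19 2019 + 18 days = Jan 6 2020.
Next gap: 22 days. Jan 6 2020 + 22 days = Jan 28 2020.
Next gap: 26 days. Jan 28 2020 + 26 days = Feb 23 2020.
Next gap: 30 days. Feb 23 2020 + 30 days = Mar 24 2020.
Next gap: 34 days. Mar 24 2020 + 34 days = Apr 27 2020.
Next gap: 38 days. Apr 27 2020 + 38 days = Jun 4 2020.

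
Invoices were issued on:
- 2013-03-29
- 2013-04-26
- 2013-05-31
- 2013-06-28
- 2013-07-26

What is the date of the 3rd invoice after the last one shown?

2013-10-25

Every date is a Friday; gaps 28, 35, 28, 28 days.
Each is the last Friday of its month (at least one falls on the 29th or later, ruling out '4th Friday').
Last Friday of August 2013: 2013-08-30.
September 2013 ends with Friday 2013-09-27.
Last Friday of October 2013: 2013-10-25.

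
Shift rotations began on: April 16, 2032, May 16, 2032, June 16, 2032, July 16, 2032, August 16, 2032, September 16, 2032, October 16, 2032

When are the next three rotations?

Each date is the 16th; the gaps (30, 31, 30, 31, 31, 30) track the month lengths.
The rule is the 16th of each month.
November 2032: November 16, 2032.
Next: December 2032 → December 16, 2032.
January 2033: January 16, 2033.

November 16, 2032; December 16, 2032; January 16, 2033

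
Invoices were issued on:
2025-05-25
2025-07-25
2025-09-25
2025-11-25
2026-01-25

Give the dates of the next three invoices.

The day-of-month is always 25 (61, 62, 61, 61 days between events).
So this recurs on the 25th of every 2 months.
Next: March 2026 → 2026-03-25.
Next: May 2026 → 2026-05-25.
Next: July 2026 → 2026-07-25.

2026-03-25, 2026-05-25, 2026-07-25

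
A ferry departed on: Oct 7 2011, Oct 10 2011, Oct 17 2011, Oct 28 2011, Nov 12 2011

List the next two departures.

Gaps: 3, 7, 11, 15 days — each gap is 4 larger than the previous one.
Next gap: 19 days. Nov 12 2011 + 19 days = Dec 1 2011.
Next gap: 23 days. Dec 1 2011 + 23 days = Dec 24 2011.

Dec 1 2011, Dec 24 2011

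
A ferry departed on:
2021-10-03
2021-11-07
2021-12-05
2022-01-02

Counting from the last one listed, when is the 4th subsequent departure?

All dates are Sundays, 35, 28, 28 days apart.
Specifically, the 1st Sunday of each month.
1st Sunday of February 2022: 2022-02-06.
1st Sunday of March 2022: 2022-03-06.
April 2022 — 1st Sunday is 2022-04-03.
May 2022 — 1st Sunday is 2022-05-01.

2022-05-01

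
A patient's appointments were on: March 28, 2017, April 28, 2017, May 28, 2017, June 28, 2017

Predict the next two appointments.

July 28, 2017; August 28, 2017

The day-of-month is always 28 (31, 30, 31 days between events).
So this recurs on the 28th of each month.
Next: July 2017 → July 28, 2017.
Next: August 2017 → August 28, 2017.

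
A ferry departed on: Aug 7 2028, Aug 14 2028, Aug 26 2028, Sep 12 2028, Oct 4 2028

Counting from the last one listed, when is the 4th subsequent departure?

Gaps: 7, 12, 17, 22 days — each gap is 5 larger than the previous one.
Next gap: 27 days. Oct 4 2028 + 27 days = Oct 31 2028.
Next gap: 32 days. Oct 31 2028 + 32 days = Dec 2 2028.
Next gap: 37 days. Dec 2 2028 + 37 days = Jan 8 2029.
Next gap: 42 days. Jan 8 2029 + 42 days = Feb 19 2029.

Feb 19 2029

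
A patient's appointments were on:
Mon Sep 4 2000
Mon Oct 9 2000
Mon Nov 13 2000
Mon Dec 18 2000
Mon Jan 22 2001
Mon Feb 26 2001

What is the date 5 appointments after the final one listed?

Mon Aug 20 2001

Every event comes 35 days after the last (35, 35, 35, 35, 35).
Mon Feb 26 2001 + 35 days = Mon Apr 2 2001.
Mon Apr 2 2001 + 35 days = Mon May 7 2001.
Mon May 7 2001 + 35 days = Mon Jun 11 2001.
Mon Jun 11 2001 + 35 days = Mon Jul 16 2001.
Mon Jul 16 2001 + 35 days = Mon Aug 20 2001.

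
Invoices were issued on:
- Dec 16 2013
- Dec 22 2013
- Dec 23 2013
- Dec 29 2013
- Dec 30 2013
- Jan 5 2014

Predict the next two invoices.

The gap pattern 6, 1, 6, 1, 6 repeats every 2 events.
These are the Mondays and Sundays of each week.
Next Monday: Jan 6 2014.
The following Sunday is Jan 12 2014.

Jan 6 2014, Jan 12 2014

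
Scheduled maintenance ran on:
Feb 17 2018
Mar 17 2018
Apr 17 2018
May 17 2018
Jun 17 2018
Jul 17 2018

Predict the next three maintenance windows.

Aug 17 2018, Sep 17 2018, Oct 17 2018

Gaps: 28, 31, 30, 31, 30 days — not constant. Every event is on the 17th of the month.
Pattern: the 17th of each month.
Next: August 2018 → Aug 17 2018.
Next: September 2018 → Sep 17 2018.
October 2018: Oct 17 2018.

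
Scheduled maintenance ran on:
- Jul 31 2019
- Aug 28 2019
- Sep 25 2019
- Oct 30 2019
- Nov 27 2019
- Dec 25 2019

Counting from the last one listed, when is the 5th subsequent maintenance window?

Every date is a Wednesday; gaps 28, 28, 35, 28, 28 days.
Each is the last Wednesday of its month (at least one falls on the 29th or later, ruling out '4th Wednesday').
Last Wednesday of January 2020: Jan 29 2020.
February 2020 ends with Wednesday Feb 26 2020.
Last Wednesday of March 2020: Mar 25 2020.
Last Wednesday of April 2020: Apr 29 2020.
May 2020 ends with Wednesday May 27 2020.

May 27 2020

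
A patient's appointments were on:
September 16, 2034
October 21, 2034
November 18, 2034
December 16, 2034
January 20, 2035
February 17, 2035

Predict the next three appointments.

Gaps: 35, 28, 28, 35, 28 days — a mix of 28 and 35. Every date is a Saturday.
Each is the 3rd Saturday of its month.
3rd Saturday of March 2035: March 17, 2035.
3rd Saturday of April 2035: April 21, 2035.
May 2035 — 3rd Saturday is May 19, 2035.

March 17, 2035; April 21, 2035; May 19, 2035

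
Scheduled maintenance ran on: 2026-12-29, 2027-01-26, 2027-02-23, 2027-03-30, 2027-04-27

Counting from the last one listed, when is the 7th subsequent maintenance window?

2027-11-30

Every date is a Tuesday; gaps 28, 28, 35, 28 days.
Each is the last Tuesday of its month (at least one falls on the 29th or later, ruling out '4th Tuesday').
Last Tuesday of May 2027: 2027-05-25.
Last Tuesday of June 2027: 2027-06-29.
Last Tuesday of July 2027: 2027-07-27.
August 2027 ends with Tuesday 2027-08-31.
Last Tuesday of September 2027: 2027-09-28.
Last Tuesday of October 2027: 2027-10-26.
November 2027 ends with Tuesday 2027-11-30.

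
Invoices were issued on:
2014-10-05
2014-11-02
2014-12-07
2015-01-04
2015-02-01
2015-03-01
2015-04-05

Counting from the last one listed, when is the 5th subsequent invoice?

2015-09-06

These are Sundays at 28- or 35-day spacing (28, 35, 28, 28, 28, 35).
The pattern: 1st Sunday of the month.
1st Sunday of May 2015: 2015-05-03.
1st Sunday of June 2015: 2015-06-07.
July 2015 — 1st Sunday is 2015-07-05.
1st Sunday of August 2015: 2015-08-02.
1st Sunday of September 2015: 2015-09-06.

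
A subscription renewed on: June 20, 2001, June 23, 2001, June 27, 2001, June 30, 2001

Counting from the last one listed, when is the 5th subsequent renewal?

July 18, 2001

Every event lands on a Wednesday or Saturday (gaps cycle 3, 4, 3).
So the schedule is: every Wednesday and Saturday.
Next Wednesday: July 4, 2001.
The following Saturday is July 7, 2001.
Next Wednesday: July 11, 2001.
The following Saturday is July 14, 2001.
Next Wednesday: July 18, 2001.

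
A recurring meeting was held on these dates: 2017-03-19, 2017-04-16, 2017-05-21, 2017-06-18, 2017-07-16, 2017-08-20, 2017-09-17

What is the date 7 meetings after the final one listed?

2018-04-15

Gaps: 28, 35, 28, 28, 35, 28 days — a mix of 28 and 35. Every date is a Sunday.
Each is the 3rd Sunday of its month.
October 2017 — 3rd Sunday is 2017-10-15.
November 2017 — 3rd Sunday is 2017-11-19.
December 2017 — 3rd Sunday is 2017-12-17.
3rd Sunday of January 2018: 2018-01-21.
February 2018 — 3rd Sunday is 2018-02-18.
3rd Sunday of March 2018: 2018-03-18.
April 2018 — 3rd Sunday is 2018-04-15.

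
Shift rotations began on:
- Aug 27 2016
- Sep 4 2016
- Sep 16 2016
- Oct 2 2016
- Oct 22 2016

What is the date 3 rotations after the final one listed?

Gaps: 8, 12, 16, 20 days — each gap is 4 larger than the previous one.
Next gap: 24 days. Oct 22 2016 + 24 days = Nov 15 2016.
Next gap: 28 days. Nov 15 2016 + 28 days = Dec 13 2016.
Next gap: 32 days. Dec 13 2016 + 32 days = Jan 14 2017.

Jan 14 2017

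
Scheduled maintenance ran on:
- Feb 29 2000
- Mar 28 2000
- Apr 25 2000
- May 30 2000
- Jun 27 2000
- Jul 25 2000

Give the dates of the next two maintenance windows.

These are Tuesdays with 28, 28, 35, 28, 28-day gaps.
Each is the final Tuesday of its month — Feb 29 2000 is past the 28th, so '4th Tuesday' doesn't fit.
August 2000 ends with Tuesday Aug 29 2000.
Last Tuesday of September 2000: Sep 26 2000.

Aug 29 2000, Sep 26 2000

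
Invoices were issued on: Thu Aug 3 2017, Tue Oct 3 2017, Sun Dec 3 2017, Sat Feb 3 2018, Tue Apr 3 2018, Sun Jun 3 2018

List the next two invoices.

Fri Aug 3 2018, Wed Oct 3 2018

Each date is the 3rd; the gaps (61, 61, 62, 59, 61) track the month lengths.
The rule is the 3rd of every 2 months.
August 2018: Fri Aug 3 2018.
October 2018: Wed Oct 3 2018.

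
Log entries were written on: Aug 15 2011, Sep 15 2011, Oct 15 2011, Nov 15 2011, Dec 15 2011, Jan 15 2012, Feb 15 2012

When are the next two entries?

Each date is the 15th; the gaps (31, 30, 31, 30, 31, 31) track the month lengths.
The rule is the 15th of each month.
March 2012: Mar 15 2012.
Next: April 2012 → Apr 15 2012.

Mar 15 2012, Apr 15 2012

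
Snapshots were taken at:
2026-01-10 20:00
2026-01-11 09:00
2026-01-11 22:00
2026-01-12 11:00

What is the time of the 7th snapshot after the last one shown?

2026-01-16 06:00

The interval is a steady 13 hours (13, 13, 13).
2026-01-12 11:00 + 13 h = 2026-01-13 00:00.
2026-01-13 00:00 + 13 h = 2026-01-13 13:00.
2026-01-13 13:00 + 13 h = 2026-01-14 02:00.
2026-01-14 02:00 + 13 h = 2026-01-14 15:00.
2026-01-14 15:00 + 13 h = 2026-01-15 04:00.
2026-01-15 04:00 + 13 h = 2026-01-15 17:00.
2026-01-15 17:00 + 13 h = 2026-01-16 06:00.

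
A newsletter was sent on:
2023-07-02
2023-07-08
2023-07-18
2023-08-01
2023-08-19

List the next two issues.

2023-09-10, 2023-10-06

Gaps: 6, 10, 14, 18 days — each gap is 4 larger than the previous one.
Next gap: 22 days. 2023-08-19 + 22 days = 2023-09-10.
Next gap: 26 days. 2023-09-10 + 26 days = 2023-10-06.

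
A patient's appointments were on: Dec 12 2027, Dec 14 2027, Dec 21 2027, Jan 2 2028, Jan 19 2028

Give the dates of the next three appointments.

Feb 10 2028, Mar 8 2028, Apr 9 2028

Intervals are 2, 7, 12, 17 days — an arithmetic progression with common difference 5.
Next gap: 22 days. Jan 19 2028 + 22 days = Feb 10 2028.
Next gap: 27 days. Feb 10 2028 + 27 days = Mar 8 2028.
Next gap: 32 days. Mar 8 2028 + 32 days = Apr 9 2028.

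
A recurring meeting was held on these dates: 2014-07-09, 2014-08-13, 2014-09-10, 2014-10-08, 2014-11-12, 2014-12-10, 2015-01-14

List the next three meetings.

2015-02-11, 2015-03-11, 2015-04-08

All dates are Wednesdays, 35, 28, 28, 35, 28, 35 days apart.
Specifically, the 2nd Wednesday of each month.
2nd Wednesday of February 2015: 2015-02-11.
March 2015 — 2nd Wednesday is 2015-03-11.
April 2015 — 2nd Wednesday is 2015-04-08.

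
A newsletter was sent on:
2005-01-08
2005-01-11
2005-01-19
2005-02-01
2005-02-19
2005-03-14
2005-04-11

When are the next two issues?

2005-05-14, 2005-06-21

Gaps: 3, 8, 13, 18, 23, 28 days — each gap is 5 larger than the previous one.
Next gap: 33 days. 2005-04-11 + 33 days = 2005-05-14.
Next gap: 38 days. 2005-05-14 + 38 days = 2005-06-21.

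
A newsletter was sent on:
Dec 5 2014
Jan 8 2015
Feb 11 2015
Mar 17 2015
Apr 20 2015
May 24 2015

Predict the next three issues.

The spacing is 34, 34, 34, 34, 34 days — always 34 days.
May 24 2015 + 34 days = Jun 27 2015.
Jun 27 2015 + 34 days = Jul 31 2015.
Jul 31 2015 + 34 days = Sep 3 2015.

Jun 27 2015, Jul 31 2015, Sep 3 2015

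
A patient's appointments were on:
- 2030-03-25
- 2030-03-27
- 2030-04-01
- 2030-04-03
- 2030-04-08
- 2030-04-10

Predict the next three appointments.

2030-04-15, 2030-04-17, 2030-04-22

Every event lands on a Monday or Wednesday (gaps cycle 2, 5, 2, 5, 2).
So the schedule is: every Monday and Wednesday.
The following Monday is 2030-04-15.
Next Wednesday: 2030-04-17.
The following Monday is 2030-04-22.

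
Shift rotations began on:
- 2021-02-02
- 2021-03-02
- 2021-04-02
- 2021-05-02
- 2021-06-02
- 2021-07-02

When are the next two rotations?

Each date is the 2nd; the gaps (28, 31, 30, 31, 30) track the month lengths.
The rule is the 2nd of each month.
Next: August 2021 → 2021-08-02.
September 2021: 2021-09-02.

2021-08-02, 2021-09-02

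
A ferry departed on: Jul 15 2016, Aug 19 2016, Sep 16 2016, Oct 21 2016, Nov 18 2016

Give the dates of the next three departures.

Gaps: 35, 28, 35, 28 days — a mix of 28 and 35. Every date is a Friday.
Each is the 3rd Friday of its month.
December 2016 — 3rd Friday is Dec 16 2016.
January 2017 — 3rd Friday is Jan 20 2017.
3rd Friday of February 2017: Feb 17 2017.

Dec 16 2016, Jan 20 2017, Feb 17 2017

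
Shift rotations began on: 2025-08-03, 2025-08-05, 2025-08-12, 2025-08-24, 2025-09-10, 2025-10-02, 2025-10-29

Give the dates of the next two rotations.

2025-11-30, 2026-01-06

Gaps: 2, 7, 12, 17, 22, 27 days — each gap is 5 larger than the previous one.
Next gap: 32 days. 2025-10-29 + 32 days = 2025-11-30.
Next gap: 37 days. 2025-11-30 + 37 days = 2026-01-06.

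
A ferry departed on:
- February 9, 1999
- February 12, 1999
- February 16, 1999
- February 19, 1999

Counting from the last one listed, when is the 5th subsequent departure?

Gaps: 3, 4, 3 days — not constant, but cyclic with period 2.
The events fall on every Tuesday and Friday.
The following Tuesday is February 23, 1999.
The following Friday is February 26, 1999.
Next Tuesday: March 2, 1999.
Next Friday: March 5, 1999.
Next Tuesday: March 9, 1999.

March 9, 1999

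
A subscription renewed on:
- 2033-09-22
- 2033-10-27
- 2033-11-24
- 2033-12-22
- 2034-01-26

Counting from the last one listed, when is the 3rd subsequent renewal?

Gaps: 35, 28, 28, 35 days — a mix of 28 and 35. Every date is a Thursday.
Each is the 4th Thursday of its month.
February 2034 — 4th Thursday is 2034-02-23.
March 2034 — 4th Thursday is 2034-03-23.
4th Thursday of April 2034: 2034-04-27.

2034-04-27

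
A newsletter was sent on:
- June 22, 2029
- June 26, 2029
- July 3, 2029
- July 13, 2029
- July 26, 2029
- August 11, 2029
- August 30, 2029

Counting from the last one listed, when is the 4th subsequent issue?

Gaps: 4, 7, 10, 13, 16, 19 days — each gap is 3 larger than the previous one.
Next gap: 22 days. August 30, 2029 + 22 days = September 21, 2029.
Next gap: 25 days. September 21, 2029 + 25 days = October 16, 2029.
Next gap: 28 days. October 16, 2029 + 28 days = November 13, 2029.
Next gap: 31 days. November 13, 2029 + 31 days = December 14, 2029.

December 14, 2029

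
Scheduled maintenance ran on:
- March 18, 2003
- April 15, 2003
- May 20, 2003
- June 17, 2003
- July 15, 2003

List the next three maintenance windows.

Gaps: 28, 35, 28, 28 days — a mix of 28 and 35. Every date is a Tuesday.
Each is the 3rd Tuesday of its month.
3rd Tuesday of August 2003: August 19, 2003.
3rd Tuesday of September 2003: September 16, 2003.
3rd Tuesday of October 2003: October 21, 2003.

August 19, 2003; September 16, 2003; October 21, 2003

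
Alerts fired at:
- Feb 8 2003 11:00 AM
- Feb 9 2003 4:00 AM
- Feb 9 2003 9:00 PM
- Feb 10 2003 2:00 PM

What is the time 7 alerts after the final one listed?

Gaps: 17, 17, 17 hours — each event is 17 hours after the previous one.
Feb 10 2003 2:00 PM + 17 h = Feb 11 2003 7:00 AM.
Feb 11 2003 7:00 AM + 17 h = Feb 12 2003 12:00 AM.
Feb 12 2003 12:00 AM + 17 h = Feb 12 2003 5:00 PM.
Feb 12 2003 5:00 PM + 17 h = Feb 13 2003 10:00 AM.
Feb 13 2003 10:00 AM + 17 h = Feb 14 2003 3:00 AM.
Feb 14 2003 3:00 AM + 17 h = Feb 14 2003 8:00 PM.
Feb 14 2003 8:00 PM + 17 h = Feb 15 2003 1:00 PM.

Feb 15 2003 1:00 PM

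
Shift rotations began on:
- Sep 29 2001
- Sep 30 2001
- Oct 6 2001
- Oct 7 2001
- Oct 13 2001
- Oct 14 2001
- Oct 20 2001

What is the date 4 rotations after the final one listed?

The gap pattern 1, 6, 1, 6, 1, 6 repeats every 2 events.
These are the Saturdays and Sundays of each week.
Next Sunday: Oct 21 2001.
Next Saturday: Oct 27 2001.
Next Sunday: Oct 28 2001.
Next Saturday: Nov 3 2001.

Nov 3 2001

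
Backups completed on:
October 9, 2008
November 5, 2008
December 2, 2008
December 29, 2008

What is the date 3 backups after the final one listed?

March 20, 2009

Gaps between consecutive events: 27, 27, 27 days — a constant 27-day interval.
December 29, 2008 + 27 days = January 25, 2009.
January 25, 2009 + 27 days = February 21, 2009.
February 21, 2009 + 27 days = March 20, 2009.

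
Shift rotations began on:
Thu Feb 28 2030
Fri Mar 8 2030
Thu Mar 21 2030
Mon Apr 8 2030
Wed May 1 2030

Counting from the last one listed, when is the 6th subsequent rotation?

Mon Dec 30 2030

Intervals are 8, 13, 18, 23 days — an arithmetic progression with common difference 5.
Next gap: 28 days. Wed May 1 2030 + 28 days = Wed May 29 2030.
Next gap: 33 days. Wed May 29 2030 + 33 days = Mon Jul 1 2030.
Next gap: 38 days. Mon Jul 1 2030 + 38 days = Thu Aug 8 2030.
Next gap: 43 days. Thu Aug 8 2030 + 43 days = Fri Sep 20 2030.
Next gap: 48 days. Fri Sep 20 2030 + 48 days = Thu Nov 7 2030.
Next gap: 53 days. Thu Nov 7 2030 + 53 days = Mon Dec 30 2030.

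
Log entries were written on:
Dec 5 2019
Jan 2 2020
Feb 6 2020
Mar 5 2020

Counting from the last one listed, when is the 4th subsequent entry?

These are Thursdays at 28- or 35-day spacing (28, 35, 28).
The pattern: 1st Thursday of the month.
April 2020 — 1st Thursday is Apr 2 2020.
May 2020 — 1st Thursday is May 7 2020.
1st Thursday of June 2020: Jun 4 2020.
July 2020 — 1st Thursday is Jul 2 2020.

Jul 2 2020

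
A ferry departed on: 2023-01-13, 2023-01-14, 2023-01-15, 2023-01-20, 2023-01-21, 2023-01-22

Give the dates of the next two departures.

The gap pattern 1, 1, 5, 1, 1 repeats every 3 events.
These are the Fridays, Saturdays and Sundays of each week.
The following Friday is 2023-01-27.
Next Saturday: 2023-01-28.

2023-01-27, 2023-01-28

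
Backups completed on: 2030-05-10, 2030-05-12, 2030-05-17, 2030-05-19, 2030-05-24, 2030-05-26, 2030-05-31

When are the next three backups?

2030-06-02, 2030-06-07, 2030-06-09

The gap pattern 2, 5, 2, 5, 2, 5 repeats every 2 events.
These are the Fridays and Sundays of each week.
Next Sunday: 2030-06-02.
The following Friday is 2030-06-07.
Next Sunday: 2030-06-09.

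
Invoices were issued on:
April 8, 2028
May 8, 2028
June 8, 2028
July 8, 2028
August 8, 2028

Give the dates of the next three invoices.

The day-of-month is always 8 (30, 31, 30, 31 days between events).
So this recurs on the 8th of each month.
Next: September 2028 → September 8, 2028.
October 2028: October 8, 2028.
Next: November 2028 → November 8, 2028.

September 8, 2028; October 8, 2028; November 8, 2028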